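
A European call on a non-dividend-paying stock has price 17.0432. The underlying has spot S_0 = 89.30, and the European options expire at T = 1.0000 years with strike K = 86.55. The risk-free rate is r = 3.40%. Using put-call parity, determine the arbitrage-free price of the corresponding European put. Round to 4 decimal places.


Answer: Put price = 11.4000

Derivation:
Put-call parity: C - P = S_0 * exp(-qT) - K * exp(-rT).
S_0 * exp(-qT) = 89.3000 * 1.00000000 = 89.30000000
K * exp(-rT) = 86.5500 * 0.96657150 = 83.65676373
P = C - S*exp(-qT) + K*exp(-rT)
P = 17.0432 - 89.30000000 + 83.65676373 = 11.4000


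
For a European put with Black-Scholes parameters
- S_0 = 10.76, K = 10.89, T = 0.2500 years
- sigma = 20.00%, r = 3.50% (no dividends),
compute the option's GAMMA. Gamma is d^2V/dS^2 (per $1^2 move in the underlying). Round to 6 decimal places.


Answer: Gamma = 0.370708

Derivation:
d1 = 0.0174061779; d2 = -0.0825938221
phi(d1) = 0.3988818502; exp(-qT) = 1.0000000000; exp(-rT) = 0.9912881698
Gamma = exp(-qT) * phi(d1) / (S * sigma * sqrt(T)) = 1.0000000000 * 0.3988818502 / (10.7600 * 0.2000 * 0.5000000000) = 0.370708


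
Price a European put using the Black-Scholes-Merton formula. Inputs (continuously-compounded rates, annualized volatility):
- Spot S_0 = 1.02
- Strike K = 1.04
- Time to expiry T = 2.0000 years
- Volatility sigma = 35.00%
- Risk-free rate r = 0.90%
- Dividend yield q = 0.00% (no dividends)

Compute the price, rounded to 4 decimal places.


d1 = (ln(S/K) + (r - q + 0.5*sigma^2) * T) / (sigma * sqrt(T)) = 0.24462241
d2 = d1 - sigma * sqrt(T) = -0.25035234
exp(-rT) = 0.98216103; exp(-qT) = 1.00000000
P = K * exp(-rT) * N(-d2) - S_0 * exp(-qT) * N(-d1)
N(-d1) = 0.40337441; N(-d2) = 0.59884256
P = 1.0400 * 0.98216103 * 0.59884256 - 1.0200 * 1.00000000 * 0.40337441 = 0.2002

Answer: Price = 0.2002


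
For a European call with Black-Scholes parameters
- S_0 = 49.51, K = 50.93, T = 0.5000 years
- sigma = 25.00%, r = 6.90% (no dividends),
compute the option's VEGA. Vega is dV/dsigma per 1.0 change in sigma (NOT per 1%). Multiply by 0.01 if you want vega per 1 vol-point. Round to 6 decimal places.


Answer: Vega = 13.860257

Derivation:
d1 = 0.1235882843; d2 = -0.0531884110
phi(d1) = 0.3959071499; exp(-qT) = 1.0000000000; exp(-rT) = 0.9660883397
Vega = S * exp(-qT) * phi(d1) * sqrt(T) = 49.5100 * 1.0000000000 * 0.3959071499 * 0.7071067812 = 13.860257


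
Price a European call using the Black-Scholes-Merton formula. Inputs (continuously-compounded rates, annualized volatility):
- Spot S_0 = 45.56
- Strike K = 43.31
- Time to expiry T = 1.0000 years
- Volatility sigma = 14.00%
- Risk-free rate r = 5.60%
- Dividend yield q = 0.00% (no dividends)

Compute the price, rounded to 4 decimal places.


Answer: Price = 5.3848

Derivation:
d1 = (ln(S/K) + (r - q + 0.5*sigma^2) * T) / (sigma * sqrt(T)) = 0.83176131
d2 = d1 - sigma * sqrt(T) = 0.69176131
exp(-rT) = 0.94553914; exp(-qT) = 1.00000000
C = S_0 * exp(-qT) * N(d1) - K * exp(-rT) * N(d2)
N(d1) = 0.79722816; N(d2) = 0.75545638
C = 45.5600 * 1.00000000 * 0.79722816 - 43.3100 * 0.94553914 * 0.75545638 = 5.3848


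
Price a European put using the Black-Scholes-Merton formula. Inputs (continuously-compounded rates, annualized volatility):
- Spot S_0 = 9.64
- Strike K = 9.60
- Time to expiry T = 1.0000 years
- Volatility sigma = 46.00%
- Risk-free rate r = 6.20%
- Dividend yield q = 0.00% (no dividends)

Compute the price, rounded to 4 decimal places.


Answer: Price = 1.4061

Derivation:
d1 = (ln(S/K) + (r - q + 0.5*sigma^2) * T) / (sigma * sqrt(T)) = 0.37382176
d2 = d1 - sigma * sqrt(T) = -0.08617824
exp(-rT) = 0.93988289; exp(-qT) = 1.00000000
P = K * exp(-rT) * N(-d2) - S_0 * exp(-qT) * N(-d1)
N(-d1) = 0.35426846; N(-d2) = 0.53433764
P = 9.6000 * 0.93988289 * 0.53433764 - 9.6400 * 1.00000000 * 0.35426846 = 1.4061


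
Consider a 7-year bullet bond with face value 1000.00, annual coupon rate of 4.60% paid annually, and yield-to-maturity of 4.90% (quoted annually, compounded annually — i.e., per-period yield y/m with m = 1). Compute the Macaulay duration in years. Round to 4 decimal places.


Answer: Macaulay duration = 6.1324 years

Derivation:
Coupon per period c = face * coupon_rate / m = 46.000000
Periods per year m = 1; per-period yield y/m = 0.049000
Number of cashflows N = 7
Cashflows (t years, CF_t, discount factor 1/(1+y/m)^(m*t), PV):
  t = 1.0000: CF_t = 46.000000, DF = 0.953289, PV = 43.851287
  t = 2.0000: CF_t = 46.000000, DF = 0.908760, PV = 41.802943
  t = 3.0000: CF_t = 46.000000, DF = 0.866310, PV = 39.850279
  t = 4.0000: CF_t = 46.000000, DF = 0.825844, PV = 37.988827
  t = 5.0000: CF_t = 46.000000, DF = 0.787268, PV = 36.214325
  t = 6.0000: CF_t = 46.000000, DF = 0.750494, PV = 34.522712
  t = 7.0000: CF_t = 1046.000000, DF = 0.715437, PV = 748.347423
Price P = sum_t PV_t = 982.577794
Macaulay numerator sum_t t * PV_t:
  t * PV_t at t = 1.0000: 43.851287
  t * PV_t at t = 2.0000: 83.605885
  t * PV_t at t = 3.0000: 119.550837
  t * PV_t at t = 4.0000: 151.955306
  t * PV_t at t = 5.0000: 181.071623
  t * PV_t at t = 6.0000: 207.136271
  t * PV_t at t = 7.0000: 5238.431958
Macaulay duration D = (sum_t t * PV_t) / P = 6025.603167 / 982.577794 = 6.132444


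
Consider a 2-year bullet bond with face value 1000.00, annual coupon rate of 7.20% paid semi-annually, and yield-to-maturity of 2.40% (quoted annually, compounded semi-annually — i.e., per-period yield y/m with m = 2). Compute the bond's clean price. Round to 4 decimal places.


Coupon per period c = face * coupon_rate / m = 36.000000
Periods per year m = 2; per-period yield y/m = 0.012000
Number of cashflows N = 4
Cashflows (t years, CF_t, discount factor 1/(1+y/m)^(m*t), PV):
  t = 0.5000: CF_t = 36.000000, DF = 0.988142, PV = 35.573123
  t = 1.0000: CF_t = 36.000000, DF = 0.976425, PV = 35.151307
  t = 1.5000: CF_t = 36.000000, DF = 0.964847, PV = 34.734493
  t = 2.0000: CF_t = 1036.000000, DF = 0.953406, PV = 987.728774
Price P = sum_t PV_t = 1093.187696

Answer: Price = 1093.1877


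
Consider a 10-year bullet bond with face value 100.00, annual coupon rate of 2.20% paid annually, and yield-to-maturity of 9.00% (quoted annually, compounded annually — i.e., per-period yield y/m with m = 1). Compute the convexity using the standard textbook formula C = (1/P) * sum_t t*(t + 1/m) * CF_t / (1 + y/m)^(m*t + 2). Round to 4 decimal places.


Coupon per period c = face * coupon_rate / m = 2.200000
Periods per year m = 1; per-period yield y/m = 0.090000
Number of cashflows N = 10
Cashflows (t years, CF_t, discount factor 1/(1+y/m)^(m*t), PV):
  t = 1.0000: CF_t = 2.200000, DF = 0.917431, PV = 2.018349
  t = 2.0000: CF_t = 2.200000, DF = 0.841680, PV = 1.851696
  t = 3.0000: CF_t = 2.200000, DF = 0.772183, PV = 1.698804
  t = 4.0000: CF_t = 2.200000, DF = 0.708425, PV = 1.558535
  t = 5.0000: CF_t = 2.200000, DF = 0.649931, PV = 1.429849
  t = 6.0000: CF_t = 2.200000, DF = 0.596267, PV = 1.311788
  t = 7.0000: CF_t = 2.200000, DF = 0.547034, PV = 1.203475
  t = 8.0000: CF_t = 2.200000, DF = 0.501866, PV = 1.104106
  t = 9.0000: CF_t = 2.200000, DF = 0.460428, PV = 1.012941
  t = 10.0000: CF_t = 102.200000, DF = 0.422411, PV = 43.170384
Price P = sum_t PV_t = 56.359928
Convexity numerator sum_t t*(t + 1/m) * CF_t / (1+y/m)^(m*t + 2):
  t = 1.0000: term = 3.397607
  t = 2.0000: term = 9.351213
  t = 3.0000: term = 17.158189
  t = 4.0000: term = 26.235762
  t = 5.0000: term = 36.104260
  t = 6.0000: term = 46.372444
  t = 7.0000: term = 56.724702
  t = 8.0000: term = 66.909872
  t = 9.0000: term = 76.731504
  t = 10.0000: term = 3996.921380
Convexity = (1/P) * sum = 4335.906934 / 56.359928 = 76.932443

Answer: Convexity = 76.9324


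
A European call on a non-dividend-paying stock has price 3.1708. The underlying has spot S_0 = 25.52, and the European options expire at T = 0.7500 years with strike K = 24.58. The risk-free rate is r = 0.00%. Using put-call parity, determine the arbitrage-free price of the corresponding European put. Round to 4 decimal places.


Put-call parity: C - P = S_0 * exp(-qT) - K * exp(-rT).
S_0 * exp(-qT) = 25.5200 * 1.00000000 = 25.52000000
K * exp(-rT) = 24.5800 * 1.00000000 = 24.58000000
P = C - S*exp(-qT) + K*exp(-rT)
P = 3.1708 - 25.52000000 + 24.58000000 = 2.2308

Answer: Put price = 2.2308


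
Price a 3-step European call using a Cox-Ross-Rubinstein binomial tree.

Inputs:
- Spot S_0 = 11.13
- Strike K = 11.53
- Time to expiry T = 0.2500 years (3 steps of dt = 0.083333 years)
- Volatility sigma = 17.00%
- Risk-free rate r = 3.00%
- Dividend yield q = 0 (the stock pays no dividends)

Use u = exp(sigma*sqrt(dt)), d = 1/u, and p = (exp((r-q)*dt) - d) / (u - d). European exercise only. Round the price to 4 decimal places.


dt = T/N = 0.083333
u = exp(sigma*sqrt(dt)) = 1.050299; d = 1/u = 0.952110
p = (exp((r-q)*dt) - d) / (u - d) = 0.513227
Discount per step: exp(-r*dt) = 0.997503
Stock lattice S(k, i) with i counting down-moves:
  k=0: S(0,0) = 11.1300
  k=1: S(1,0) = 11.6898; S(1,1) = 10.5970
  k=2: S(2,0) = 12.2778; S(2,1) = 11.1300; S(2,2) = 10.0895
  k=3: S(3,0) = 12.8954; S(3,1) = 11.6898; S(3,2) = 10.5970; S(3,3) = 9.6063
Terminal payoffs V(N, i) = max(S_T - K, 0):
  V(3,0) = 1.365372; V(3,1) = 0.159827; V(3,2) = 0.000000; V(3,3) = 0.000000
Backward induction: V(k, i) = exp(-r*dt) * [p * V(k+1, i) + (1-p) * V(k+1, i+1)].
  V(2,0) = exp(-r*dt) * [p*1.365372 + (1-p)*0.159827] = 0.776601
  V(2,1) = exp(-r*dt) * [p*0.159827 + (1-p)*0.000000] = 0.081822
  V(2,2) = exp(-r*dt) * [p*0.000000 + (1-p)*0.000000] = 0.000000
  V(1,0) = exp(-r*dt) * [p*0.776601 + (1-p)*0.081822] = 0.437307
  V(1,1) = exp(-r*dt) * [p*0.081822 + (1-p)*0.000000] = 0.041889
  V(0,0) = exp(-r*dt) * [p*0.437307 + (1-p)*0.041889] = 0.244216

Answer: Price = V(0,0) = 0.2442


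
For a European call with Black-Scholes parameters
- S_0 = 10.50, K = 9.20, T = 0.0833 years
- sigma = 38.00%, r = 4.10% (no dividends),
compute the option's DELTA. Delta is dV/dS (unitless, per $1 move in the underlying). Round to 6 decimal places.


Answer: Delta = 0.901666

Derivation:
d1 = 1.2911040538; d2 = 1.1814294442
phi(d1) = 0.1733550679; exp(-qT) = 1.0000000000; exp(-rT) = 0.9965905255
N(d1) = 0.9016662007
Delta = exp(-qT) * N(d1) = 1.0000000000 * 0.9016662007 = 0.901666


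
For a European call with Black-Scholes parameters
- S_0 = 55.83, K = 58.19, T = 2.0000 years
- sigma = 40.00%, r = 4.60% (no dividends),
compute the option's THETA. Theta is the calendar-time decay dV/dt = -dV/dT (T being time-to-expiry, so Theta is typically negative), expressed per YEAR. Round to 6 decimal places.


d1 = 0.3722879031; d2 = -0.1933975219
phi(d1) = 0.3722321074; exp(-qT) = 1.0000000000; exp(-rT) = 0.9121051495
Theta = -S*exp(-qT)*phi(d1)*sigma/(2*sqrt(T)) - r*K*exp(-rT)*N(d2) + q*S*exp(-qT)*N(d1)
N(d1) = 0.6451607478; N(d2) = 0.4233238280; sqrt(T) = 1.4142135624
Term 1 = -55.8300 * 1.0000000000 * 0.3722321074 * 0.4000 / (2 * 1.4142135624) = -2.9389788231
Term 2 = -0.0460 * 58.1900 * 0.9121051495 * 0.4233238280 = -1.0335317227
Term 3 = 0 (no dividend yield, q = 0)
Theta = -2.9389788231 + (-1.0335317227) + (0.0000000000) = -3.972511

Answer: Theta = -3.972511


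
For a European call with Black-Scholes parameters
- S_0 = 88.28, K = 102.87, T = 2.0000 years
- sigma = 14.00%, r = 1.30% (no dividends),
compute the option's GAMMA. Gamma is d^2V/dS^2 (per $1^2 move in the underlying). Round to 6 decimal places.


Answer: Gamma = 0.019704

Derivation:
d1 = -0.5422118726; d2 = -0.7402017714
phi(d1) = 0.3444055503; exp(-qT) = 1.0000000000; exp(-rT) = 0.9743350896
Gamma = exp(-qT) * phi(d1) / (S * sigma * sqrt(T)) = 1.0000000000 * 0.3444055503 / (88.2800 * 0.1400 * 1.4142135624) = 0.019704


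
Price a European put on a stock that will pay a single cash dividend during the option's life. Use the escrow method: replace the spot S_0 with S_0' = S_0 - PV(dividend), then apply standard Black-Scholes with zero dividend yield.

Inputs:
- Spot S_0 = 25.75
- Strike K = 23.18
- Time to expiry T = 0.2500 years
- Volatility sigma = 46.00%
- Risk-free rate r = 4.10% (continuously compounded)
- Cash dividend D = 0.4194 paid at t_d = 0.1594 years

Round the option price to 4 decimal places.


PV(D) = D * exp(-r * t_d) = 0.4194 * 0.99348591 = 0.41666799
S_0' = S_0 - PV(D) = 25.7500 - 0.41666799 = 25.33333201
d1 = (ln(S_0'/K) + (r + sigma^2/2)*T) / (sigma*sqrt(T)) = 0.54578766
d2 = d1 - sigma*sqrt(T) = 0.31578766
exp(-rT) = 0.98980235
N(-d1) = 0.29260595; N(-d2) = 0.37608184
P = K * exp(-rT) * N(-d2) - S_0' * N(-d1) = 23.1800 * 0.98980235 * 0.37608184 - 25.33333201 * 0.29260595 = 1.2160

Answer: Price = 1.2160


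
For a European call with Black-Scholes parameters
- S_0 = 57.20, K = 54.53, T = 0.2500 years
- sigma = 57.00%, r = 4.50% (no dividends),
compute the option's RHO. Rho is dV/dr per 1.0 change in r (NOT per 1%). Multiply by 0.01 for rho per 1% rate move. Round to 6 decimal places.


Answer: Rho = 7.087711

Derivation:
d1 = 0.3497031209; d2 = 0.0647031209
phi(d1) = 0.3752793228; exp(-qT) = 1.0000000000; exp(-rT) = 0.9888130446
N(d2) = 0.5257948110
Rho = K*T*exp(-rT)*N(d2) = 54.5300 * 0.2500 * 0.9888130446 * 0.5257948110 = 7.087711


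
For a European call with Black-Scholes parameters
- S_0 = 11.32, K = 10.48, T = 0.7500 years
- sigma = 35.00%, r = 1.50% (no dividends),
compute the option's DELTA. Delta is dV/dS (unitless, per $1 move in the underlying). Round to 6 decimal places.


d1 = 0.4430417508; d2 = 0.1399328594
phi(d1) = 0.3616488630; exp(-qT) = 1.0000000000; exp(-rT) = 0.9888130446
N(d1) = 0.6711322319
Delta = exp(-qT) * N(d1) = 1.0000000000 * 0.6711322319 = 0.671132

Answer: Delta = 0.671132


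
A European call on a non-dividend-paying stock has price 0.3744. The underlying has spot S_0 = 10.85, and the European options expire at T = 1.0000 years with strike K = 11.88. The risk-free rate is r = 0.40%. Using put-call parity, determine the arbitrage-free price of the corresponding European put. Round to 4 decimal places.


Put-call parity: C - P = S_0 * exp(-qT) - K * exp(-rT).
S_0 * exp(-qT) = 10.8500 * 1.00000000 = 10.85000000
K * exp(-rT) = 11.8800 * 0.99600799 = 11.83257491
P = C - S*exp(-qT) + K*exp(-rT)
P = 0.3744 - 10.85000000 + 11.83257491 = 1.3570

Answer: Put price = 1.3570


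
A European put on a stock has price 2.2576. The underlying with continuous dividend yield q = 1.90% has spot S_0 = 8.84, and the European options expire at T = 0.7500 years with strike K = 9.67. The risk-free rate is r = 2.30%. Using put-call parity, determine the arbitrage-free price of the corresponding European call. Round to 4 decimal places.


Put-call parity: C - P = S_0 * exp(-qT) - K * exp(-rT).
S_0 * exp(-qT) = 8.8400 * 0.98585105 = 8.71492329
K * exp(-rT) = 9.6700 * 0.98289793 = 9.50462298
C = P + S*exp(-qT) - K*exp(-rT)
C = 2.2576 + 8.71492329 - 9.50462298 = 1.4679

Answer: Call price = 1.4679


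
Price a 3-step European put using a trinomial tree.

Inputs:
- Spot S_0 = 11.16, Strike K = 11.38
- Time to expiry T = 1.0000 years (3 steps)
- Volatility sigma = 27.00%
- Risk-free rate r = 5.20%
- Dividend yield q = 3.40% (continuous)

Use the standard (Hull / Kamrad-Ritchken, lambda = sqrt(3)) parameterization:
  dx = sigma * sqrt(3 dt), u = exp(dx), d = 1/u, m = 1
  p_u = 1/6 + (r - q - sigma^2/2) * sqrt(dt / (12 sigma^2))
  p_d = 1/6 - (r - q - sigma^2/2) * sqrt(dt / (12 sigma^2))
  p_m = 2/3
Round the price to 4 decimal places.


Answer: Price = V(0,0) = 1.0977

Derivation:
dt = T/N = 0.333333; dx = sigma*sqrt(3*dt) = 0.270000
u = exp(dx) = 1.309964; d = 1/u = 0.763379
p_u = 0.155278, p_m = 0.666667, p_d = 0.178056
Discount per step: exp(-r*dt) = 0.982816
Stock lattice S(k, j) with j the centered position index:
  k=0: S(0,+0) = 11.1600
  k=1: S(1,-1) = 8.5193; S(1,+0) = 11.1600; S(1,+1) = 14.6192
  k=2: S(2,-2) = 6.5035; S(2,-1) = 8.5193; S(2,+0) = 11.1600; S(2,+1) = 14.6192; S(2,+2) = 19.1506
  k=3: S(3,-3) = 4.9646; S(3,-2) = 6.5035; S(3,-1) = 8.5193; S(3,+0) = 11.1600; S(3,+1) = 14.6192; S(3,+2) = 19.1506; S(3,+3) = 25.0867
Terminal payoffs V(N, j) = max(K - S_T, 0):
  V(3,-3) = 6.415384; V(3,-2) = 4.876530; V(3,-1) = 2.860685; V(3,+0) = 0.220000; V(3,+1) = 0.000000; V(3,+2) = 0.000000; V(3,+3) = 0.000000
Backward induction: V(k, j) = exp(-r*dt) * [p_u * V(k+1, j+1) + p_m * V(k+1, j) + p_d * V(k+1, j-1)]
  V(2,-2) = exp(-r*dt) * [p_u*2.860685 + p_m*4.876530 + p_d*6.415384] = 4.754387
  V(2,-1) = exp(-r*dt) * [p_u*0.220000 + p_m*2.860685 + p_d*4.876530] = 2.761298
  V(2,+0) = exp(-r*dt) * [p_u*0.000000 + p_m*0.220000 + p_d*2.860685] = 0.644754
  V(2,+1) = exp(-r*dt) * [p_u*0.000000 + p_m*0.000000 + p_d*0.220000] = 0.038499
  V(2,+2) = exp(-r*dt) * [p_u*0.000000 + p_m*0.000000 + p_d*0.000000] = 0.000000
  V(1,-1) = exp(-r*dt) * [p_u*0.644754 + p_m*2.761298 + p_d*4.754387] = 2.739626
  V(1,+0) = exp(-r*dt) * [p_u*0.038499 + p_m*0.644754 + p_d*2.761298] = 0.911541
  V(1,+1) = exp(-r*dt) * [p_u*0.000000 + p_m*0.038499 + p_d*0.644754] = 0.138054
  V(0,+0) = exp(-r*dt) * [p_u*0.138054 + p_m*0.911541 + p_d*2.739626] = 1.097743


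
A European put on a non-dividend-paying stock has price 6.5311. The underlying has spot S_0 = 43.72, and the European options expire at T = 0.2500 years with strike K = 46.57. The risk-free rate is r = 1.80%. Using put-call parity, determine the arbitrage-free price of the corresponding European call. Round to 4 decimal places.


Put-call parity: C - P = S_0 * exp(-qT) - K * exp(-rT).
S_0 * exp(-qT) = 43.7200 * 1.00000000 = 43.72000000
K * exp(-rT) = 46.5700 * 0.99551011 = 46.36090581
C = P + S*exp(-qT) - K*exp(-rT)
C = 6.5311 + 43.72000000 - 46.36090581 = 3.8902

Answer: Call price = 3.8902


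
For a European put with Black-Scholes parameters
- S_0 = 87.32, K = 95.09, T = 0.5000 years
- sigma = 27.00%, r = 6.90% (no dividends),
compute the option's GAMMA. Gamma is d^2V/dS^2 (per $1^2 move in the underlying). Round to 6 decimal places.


Answer: Gamma = 0.023586

Derivation:
d1 = -0.1703303949; d2 = -0.3612492258
phi(d1) = 0.3931969078; exp(-qT) = 1.0000000000; exp(-rT) = 0.9660883397
Gamma = exp(-qT) * phi(d1) / (S * sigma * sqrt(T)) = 1.0000000000 * 0.3931969078 / (87.3200 * 0.2700 * 0.7071067812) = 0.023586


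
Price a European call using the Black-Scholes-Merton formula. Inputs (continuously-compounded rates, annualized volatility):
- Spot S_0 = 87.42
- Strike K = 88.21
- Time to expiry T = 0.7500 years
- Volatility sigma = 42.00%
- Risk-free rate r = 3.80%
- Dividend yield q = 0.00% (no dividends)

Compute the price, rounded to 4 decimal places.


d1 = (ln(S/K) + (r - q + 0.5*sigma^2) * T) / (sigma * sqrt(T)) = 0.23548675
d2 = d1 - sigma * sqrt(T) = -0.12824392
exp(-rT) = 0.97190229; exp(-qT) = 1.00000000
C = S_0 * exp(-qT) * N(d1) - K * exp(-rT) * N(d2)
N(d1) = 0.59308452; N(d2) = 0.44897797
C = 87.4200 * 1.00000000 * 0.59308452 - 88.2100 * 0.97190229 * 0.44897797 = 13.3559

Answer: Price = 13.3559


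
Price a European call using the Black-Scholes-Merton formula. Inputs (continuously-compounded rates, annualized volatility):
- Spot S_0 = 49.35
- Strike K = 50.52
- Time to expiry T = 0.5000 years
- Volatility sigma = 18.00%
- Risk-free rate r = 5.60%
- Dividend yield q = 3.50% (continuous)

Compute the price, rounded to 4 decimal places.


d1 = (ln(S/K) + (r - q + 0.5*sigma^2) * T) / (sigma * sqrt(T)) = -0.03796010
d2 = d1 - sigma * sqrt(T) = -0.16523932
exp(-rT) = 0.97238837; exp(-qT) = 0.98265224
C = S_0 * exp(-qT) * N(d1) - K * exp(-rT) * N(d2)
N(d1) = 0.48485975; N(d2) = 0.43437781
C = 49.3500 * 0.98265224 * 0.48485975 - 50.5200 * 0.97238837 * 0.43437781 = 2.1739

Answer: Price = 2.1739


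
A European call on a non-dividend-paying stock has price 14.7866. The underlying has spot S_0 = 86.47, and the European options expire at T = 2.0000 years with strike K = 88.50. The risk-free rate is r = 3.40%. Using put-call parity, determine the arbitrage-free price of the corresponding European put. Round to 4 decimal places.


Put-call parity: C - P = S_0 * exp(-qT) - K * exp(-rT).
S_0 * exp(-qT) = 86.4700 * 1.00000000 = 86.47000000
K * exp(-rT) = 88.5000 * 0.93426047 = 82.68205191
P = C - S*exp(-qT) + K*exp(-rT)
P = 14.7866 - 86.47000000 + 82.68205191 = 10.9987

Answer: Put price = 10.9987


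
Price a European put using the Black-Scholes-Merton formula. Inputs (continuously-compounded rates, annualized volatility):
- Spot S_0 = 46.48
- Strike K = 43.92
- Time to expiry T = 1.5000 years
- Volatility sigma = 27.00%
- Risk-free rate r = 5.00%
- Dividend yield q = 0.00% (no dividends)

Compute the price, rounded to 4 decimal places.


Answer: Price = 3.3039

Derivation:
d1 = (ln(S/K) + (r - q + 0.5*sigma^2) * T) / (sigma * sqrt(T)) = 0.56346524
d2 = d1 - sigma * sqrt(T) = 0.23278413
exp(-rT) = 0.92774349; exp(-qT) = 1.00000000
P = K * exp(-rT) * N(-d2) - S_0 * exp(-qT) * N(-d1)
N(-d1) = 0.28655906; N(-d2) = 0.40796452
P = 43.9200 * 0.92774349 * 0.40796452 - 46.4800 * 1.00000000 * 0.28655906 = 3.3039


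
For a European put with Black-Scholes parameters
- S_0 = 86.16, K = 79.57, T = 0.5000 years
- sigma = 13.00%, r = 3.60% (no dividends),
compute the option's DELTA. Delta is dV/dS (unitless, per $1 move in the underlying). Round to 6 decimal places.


Answer: Delta = -0.134067

Derivation:
d1 = 1.1073715963; d2 = 1.0154477148
phi(d1) = 0.2160869385; exp(-qT) = 1.0000000000; exp(-rT) = 0.9821610324
N(-d1) = 0.1340666505
Delta = -exp(-qT) * N(-d1) = -1.0000000000 * 0.1340666505 = -0.134067


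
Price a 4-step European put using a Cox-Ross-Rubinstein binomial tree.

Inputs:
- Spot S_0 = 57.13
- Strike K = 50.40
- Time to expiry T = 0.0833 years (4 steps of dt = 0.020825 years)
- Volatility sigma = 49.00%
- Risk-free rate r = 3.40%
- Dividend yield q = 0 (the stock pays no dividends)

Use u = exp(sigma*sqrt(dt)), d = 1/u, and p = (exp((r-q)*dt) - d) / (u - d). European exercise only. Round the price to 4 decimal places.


dt = T/N = 0.020825
u = exp(sigma*sqrt(dt)) = 1.073271; d = 1/u = 0.931731
p = (exp((r-q)*dt) - d) / (u - d) = 0.487334
Discount per step: exp(-r*dt) = 0.999292
Stock lattice S(k, i) with i counting down-moves:
  k=0: S(0,0) = 57.1300
  k=1: S(1,0) = 61.3160; S(1,1) = 53.2298
  k=2: S(2,0) = 65.8087; S(2,1) = 57.1300; S(2,2) = 49.5958
  k=3: S(3,0) = 70.6306; S(3,1) = 61.3160; S(3,2) = 53.2298; S(3,3) = 46.2100
  k=4: S(4,0) = 75.8058; S(4,1) = 65.8087; S(4,2) = 57.1300; S(4,3) = 49.5958; S(4,4) = 43.0553
Terminal payoffs V(N, i) = max(K - S_T, 0):
  V(4,0) = 0.000000; V(4,1) = 0.000000; V(4,2) = 0.000000; V(4,3) = 0.804165; V(4,4) = 7.344743
Backward induction: V(k, i) = exp(-r*dt) * [p * V(k+1, i) + (1-p) * V(k+1, i+1)].
  V(3,0) = exp(-r*dt) * [p*0.000000 + (1-p)*0.000000] = 0.000000
  V(3,1) = exp(-r*dt) * [p*0.000000 + (1-p)*0.000000] = 0.000000
  V(3,2) = exp(-r*dt) * [p*0.000000 + (1-p)*0.804165] = 0.411977
  V(3,3) = exp(-r*dt) * [p*0.804165 + (1-p)*7.344743] = 4.154356
  V(2,0) = exp(-r*dt) * [p*0.000000 + (1-p)*0.000000] = 0.000000
  V(2,1) = exp(-r*dt) * [p*0.000000 + (1-p)*0.411977] = 0.211057
  V(2,2) = exp(-r*dt) * [p*0.411977 + (1-p)*4.154356] = 2.328919
  V(1,0) = exp(-r*dt) * [p*0.000000 + (1-p)*0.211057] = 0.108125
  V(1,1) = exp(-r*dt) * [p*0.211057 + (1-p)*2.328919] = 1.295895
  V(0,0) = exp(-r*dt) * [p*0.108125 + (1-p)*1.295895] = 0.716547

Answer: Price = V(0,0) = 0.7165


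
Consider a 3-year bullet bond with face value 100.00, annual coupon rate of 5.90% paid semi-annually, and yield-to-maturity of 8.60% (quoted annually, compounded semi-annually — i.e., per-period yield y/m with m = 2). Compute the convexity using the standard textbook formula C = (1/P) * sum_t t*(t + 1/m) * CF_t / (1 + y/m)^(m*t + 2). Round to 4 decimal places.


Answer: Convexity = 8.7321

Derivation:
Coupon per period c = face * coupon_rate / m = 2.950000
Periods per year m = 2; per-period yield y/m = 0.043000
Number of cashflows N = 6
Cashflows (t years, CF_t, discount factor 1/(1+y/m)^(m*t), PV):
  t = 0.5000: CF_t = 2.950000, DF = 0.958773, PV = 2.828380
  t = 1.0000: CF_t = 2.950000, DF = 0.919245, PV = 2.711773
  t = 1.5000: CF_t = 2.950000, DF = 0.881347, PV = 2.599975
  t = 2.0000: CF_t = 2.950000, DF = 0.845012, PV = 2.492785
  t = 2.5000: CF_t = 2.950000, DF = 0.810174, PV = 2.390014
  t = 3.0000: CF_t = 102.950000, DF = 0.776773, PV = 79.968786
Price P = sum_t PV_t = 92.991712
Convexity numerator sum_t t*(t + 1/m) * CF_t / (1+y/m)^(m*t + 2):
  t = 0.5000: term = 1.299987
  t = 1.0000: term = 3.739177
  t = 1.5000: term = 7.170042
  t = 2.0000: term = 11.457402
  t = 2.5000: term = 16.477568
  t = 3.0000: term = 771.864705
Convexity = (1/P) * sum = 812.008883 / 92.991712 = 8.732056


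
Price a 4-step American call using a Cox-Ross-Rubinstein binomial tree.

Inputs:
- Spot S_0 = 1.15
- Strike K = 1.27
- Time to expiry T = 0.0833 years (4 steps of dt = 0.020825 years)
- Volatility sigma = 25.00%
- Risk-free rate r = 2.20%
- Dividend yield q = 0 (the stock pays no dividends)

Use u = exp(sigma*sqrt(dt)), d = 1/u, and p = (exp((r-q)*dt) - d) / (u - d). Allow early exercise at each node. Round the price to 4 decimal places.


dt = T/N = 0.020825
u = exp(sigma*sqrt(dt)) = 1.036736; d = 1/u = 0.964566
p = (exp((r-q)*dt) - d) / (u - d) = 0.497331
Discount per step: exp(-r*dt) = 0.999542
Stock lattice S(k, i) with i counting down-moves:
  k=0: S(0,0) = 1.1500
  k=1: S(1,0) = 1.1922; S(1,1) = 1.1093
  k=2: S(2,0) = 1.2360; S(2,1) = 1.1500; S(2,2) = 1.0699
  k=3: S(3,0) = 1.2815; S(3,1) = 1.1922; S(3,2) = 1.1093; S(3,3) = 1.0320
  k=4: S(4,0) = 1.3285; S(4,1) = 1.2360; S(4,2) = 1.1500; S(4,3) = 1.0699; S(4,4) = 0.9955
Terminal payoffs V(N, i) = max(S_T - K, 0):
  V(4,0) = 0.058527; V(4,1) = 0.000000; V(4,2) = 0.000000; V(4,3) = 0.000000; V(4,4) = 0.000000
Backward induction: V(k, i) = exp(-r*dt) * [p * V(k+1, i) + (1-p) * V(k+1, i+1)]; then take max(V_cont, immediate exercise) for American.
  V(3,0) = exp(-r*dt) * [p*0.058527 + (1-p)*0.000000] = 0.029094; exercise = 0.011452; V(3,0) = max -> 0.029094
  V(3,1) = exp(-r*dt) * [p*0.000000 + (1-p)*0.000000] = 0.000000; exercise = 0.000000; V(3,1) = max -> 0.000000
  V(3,2) = exp(-r*dt) * [p*0.000000 + (1-p)*0.000000] = 0.000000; exercise = 0.000000; V(3,2) = max -> 0.000000
  V(3,3) = exp(-r*dt) * [p*0.000000 + (1-p)*0.000000] = 0.000000; exercise = 0.000000; V(3,3) = max -> 0.000000
  V(2,0) = exp(-r*dt) * [p*0.029094 + (1-p)*0.000000] = 0.014463; exercise = 0.000000; V(2,0) = max -> 0.014463
  V(2,1) = exp(-r*dt) * [p*0.000000 + (1-p)*0.000000] = 0.000000; exercise = 0.000000; V(2,1) = max -> 0.000000
  V(2,2) = exp(-r*dt) * [p*0.000000 + (1-p)*0.000000] = 0.000000; exercise = 0.000000; V(2,2) = max -> 0.000000
  V(1,0) = exp(-r*dt) * [p*0.014463 + (1-p)*0.000000] = 0.007189; exercise = 0.000000; V(1,0) = max -> 0.007189
  V(1,1) = exp(-r*dt) * [p*0.000000 + (1-p)*0.000000] = 0.000000; exercise = 0.000000; V(1,1) = max -> 0.000000
  V(0,0) = exp(-r*dt) * [p*0.007189 + (1-p)*0.000000] = 0.003574; exercise = 0.000000; V(0,0) = max -> 0.003574

Answer: Price = V(0,0) = 0.0036


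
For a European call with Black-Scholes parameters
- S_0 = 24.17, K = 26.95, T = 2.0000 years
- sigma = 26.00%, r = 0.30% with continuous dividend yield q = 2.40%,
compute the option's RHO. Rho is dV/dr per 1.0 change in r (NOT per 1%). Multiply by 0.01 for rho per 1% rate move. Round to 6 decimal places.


d1 = -0.2264675437; d2 = -0.5941630699
phi(d1) = 0.3888419534; exp(-qT) = 0.9531337871; exp(-rT) = 0.9940179641
N(d2) = 0.2762015252
Rho = K*T*exp(-rT)*N(d2) = 26.9500 * 2.0000 * 0.9940179641 * 0.2762015252 = 14.798206

Answer: Rho = 14.798206


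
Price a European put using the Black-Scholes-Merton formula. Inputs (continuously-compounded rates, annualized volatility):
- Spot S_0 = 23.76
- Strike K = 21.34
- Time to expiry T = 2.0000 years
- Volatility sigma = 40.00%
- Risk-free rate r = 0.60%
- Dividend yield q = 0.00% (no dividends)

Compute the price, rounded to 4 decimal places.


d1 = (ln(S/K) + (r - q + 0.5*sigma^2) * T) / (sigma * sqrt(T)) = 0.49394988
d2 = d1 - sigma * sqrt(T) = -0.07173554
exp(-rT) = 0.98807171; exp(-qT) = 1.00000000
P = K * exp(-rT) * N(-d2) - S_0 * exp(-qT) * N(-d1)
N(-d1) = 0.31067079; N(-d2) = 0.52859382
P = 21.3400 * 0.98807171 * 0.52859382 - 23.7600 * 1.00000000 * 0.31067079 = 3.7641

Answer: Price = 3.7641


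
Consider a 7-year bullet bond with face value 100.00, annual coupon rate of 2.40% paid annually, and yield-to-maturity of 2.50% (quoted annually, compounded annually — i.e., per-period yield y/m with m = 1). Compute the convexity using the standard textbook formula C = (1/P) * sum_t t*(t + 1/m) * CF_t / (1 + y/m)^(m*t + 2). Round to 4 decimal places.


Coupon per period c = face * coupon_rate / m = 2.400000
Periods per year m = 1; per-period yield y/m = 0.025000
Number of cashflows N = 7
Cashflows (t years, CF_t, discount factor 1/(1+y/m)^(m*t), PV):
  t = 1.0000: CF_t = 2.400000, DF = 0.975610, PV = 2.341463
  t = 2.0000: CF_t = 2.400000, DF = 0.951814, PV = 2.284355
  t = 3.0000: CF_t = 2.400000, DF = 0.928599, PV = 2.228639
  t = 4.0000: CF_t = 2.400000, DF = 0.905951, PV = 2.174282
  t = 5.0000: CF_t = 2.400000, DF = 0.883854, PV = 2.121250
  t = 6.0000: CF_t = 2.400000, DF = 0.862297, PV = 2.069512
  t = 7.0000: CF_t = 102.400000, DF = 0.841265, PV = 86.145560
Price P = sum_t PV_t = 99.365061
Convexity numerator sum_t t*(t + 1/m) * CF_t / (1+y/m)^(m*t + 2):
  t = 1.0000: term = 4.457277
  t = 2.0000: term = 13.045689
  t = 3.0000: term = 25.455003
  t = 4.0000: term = 41.390250
  t = 5.0000: term = 60.571097
  t = 6.0000: term = 82.731254
  t = 7.0000: term = 4591.696718
Convexity = (1/P) * sum = 4819.347288 / 99.365061 = 48.501427

Answer: Convexity = 48.5014


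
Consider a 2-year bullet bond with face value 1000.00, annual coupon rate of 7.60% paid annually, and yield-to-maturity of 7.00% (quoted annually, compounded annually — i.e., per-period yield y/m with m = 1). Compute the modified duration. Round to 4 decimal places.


Coupon per period c = face * coupon_rate / m = 76.000000
Periods per year m = 1; per-period yield y/m = 0.070000
Number of cashflows N = 2
Cashflows (t years, CF_t, discount factor 1/(1+y/m)^(m*t), PV):
  t = 1.0000: CF_t = 76.000000, DF = 0.934579, PV = 71.028037
  t = 2.0000: CF_t = 1076.000000, DF = 0.873439, PV = 939.820072
Price P = sum_t PV_t = 1010.848109
First compute Macaulay numerator sum_t t * PV_t:
  t * PV_t at t = 1.0000: 71.028037
  t * PV_t at t = 2.0000: 1879.640143
Macaulay duration D = 1950.668181 / 1010.848109 = 1.929734
Modified duration = D / (1 + y/m) = 1.929734 / (1 + 0.070000) = 1.803490

Answer: Modified duration = 1.8035


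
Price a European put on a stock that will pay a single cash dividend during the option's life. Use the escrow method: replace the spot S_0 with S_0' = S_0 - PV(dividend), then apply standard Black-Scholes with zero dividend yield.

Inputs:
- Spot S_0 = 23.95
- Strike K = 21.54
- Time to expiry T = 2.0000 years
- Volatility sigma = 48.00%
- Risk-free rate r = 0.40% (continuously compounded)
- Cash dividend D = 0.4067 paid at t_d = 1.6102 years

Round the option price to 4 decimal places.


PV(D) = D * exp(-r * t_d) = 0.4067 * 0.99357990 = 0.40408894
S_0' = S_0 - PV(D) = 23.9500 - 0.40408894 = 23.54591106
d1 = (ln(S_0'/K) + (r + sigma^2/2)*T) / (sigma*sqrt(T)) = 0.48236542
d2 = d1 - sigma*sqrt(T) = -0.19645709
exp(-rT) = 0.99203191
N(-d1) = 0.31477319; N(-d2) = 0.57787379
P = K * exp(-rT) * N(-d2) - S_0' * N(-d1) = 21.5400 * 0.99203191 * 0.57787379 - 23.54591106 * 0.31477319 = 4.9366

Answer: Price = 4.9366


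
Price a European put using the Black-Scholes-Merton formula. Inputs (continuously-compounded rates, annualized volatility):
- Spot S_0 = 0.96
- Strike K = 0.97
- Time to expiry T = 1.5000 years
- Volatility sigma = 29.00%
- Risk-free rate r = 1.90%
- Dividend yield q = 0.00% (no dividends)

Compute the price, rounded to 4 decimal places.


Answer: Price = 0.1256

Derivation:
d1 = (ln(S/K) + (r - q + 0.5*sigma^2) * T) / (sigma * sqrt(T)) = 0.22865343
d2 = d1 - sigma * sqrt(T) = -0.12652258
exp(-rT) = 0.97190229; exp(-qT) = 1.00000000
P = K * exp(-rT) * N(-d2) - S_0 * exp(-qT) * N(-d1)
N(-d1) = 0.40956915; N(-d2) = 0.55034086
P = 0.9700 * 0.97190229 * 0.55034086 - 0.9600 * 1.00000000 * 0.40956915 = 0.1256


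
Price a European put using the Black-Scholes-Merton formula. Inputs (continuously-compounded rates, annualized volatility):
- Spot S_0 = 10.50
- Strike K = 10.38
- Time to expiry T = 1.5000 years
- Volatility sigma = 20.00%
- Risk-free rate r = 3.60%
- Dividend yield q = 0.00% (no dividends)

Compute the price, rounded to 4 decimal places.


Answer: Price = 0.6933

Derivation:
d1 = (ln(S/K) + (r - q + 0.5*sigma^2) * T) / (sigma * sqrt(T)) = 0.38985417
d2 = d1 - sigma * sqrt(T) = 0.14490520
exp(-rT) = 0.94743211; exp(-qT) = 1.00000000
P = K * exp(-rT) * N(-d2) - S_0 * exp(-qT) * N(-d1)
N(-d1) = 0.34832219; N(-d2) = 0.44239286
P = 10.3800 * 0.94743211 * 0.44239286 - 10.5000 * 1.00000000 * 0.34832219 = 0.6933


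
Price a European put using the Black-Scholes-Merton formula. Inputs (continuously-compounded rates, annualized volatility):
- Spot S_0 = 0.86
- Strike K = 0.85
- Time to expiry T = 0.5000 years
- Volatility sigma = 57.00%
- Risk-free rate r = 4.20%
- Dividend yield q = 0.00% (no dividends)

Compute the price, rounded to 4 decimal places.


Answer: Price = 0.1217

Derivation:
d1 = (ln(S/K) + (r - q + 0.5*sigma^2) * T) / (sigma * sqrt(T)) = 0.28264681
d2 = d1 - sigma * sqrt(T) = -0.12040406
exp(-rT) = 0.97921896; exp(-qT) = 1.00000000
P = K * exp(-rT) * N(-d2) - S_0 * exp(-qT) * N(-d1)
N(-d1) = 0.38872380; N(-d2) = 0.54791846
P = 0.8500 * 0.97921896 * 0.54791846 - 0.8600 * 1.00000000 * 0.38872380 = 0.1217


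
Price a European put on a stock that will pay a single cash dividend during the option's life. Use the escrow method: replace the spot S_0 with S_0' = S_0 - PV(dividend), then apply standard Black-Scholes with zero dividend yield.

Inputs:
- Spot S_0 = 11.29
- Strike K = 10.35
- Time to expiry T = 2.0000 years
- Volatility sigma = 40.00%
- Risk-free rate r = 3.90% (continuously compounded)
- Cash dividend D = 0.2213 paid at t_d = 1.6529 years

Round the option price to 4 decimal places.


PV(D) = D * exp(-r * t_d) = 0.2213 * 0.93757071 = 0.20748440
S_0' = S_0 - PV(D) = 11.2900 - 0.20748440 = 11.08251560
d1 = (ln(S_0'/K) + (r + sigma^2/2)*T) / (sigma*sqrt(T)) = 0.54161229
d2 = d1 - sigma*sqrt(T) = -0.02407314
exp(-rT) = 0.92496443
N(-d1) = 0.29404281; N(-d2) = 0.50960287
P = K * exp(-rT) * N(-d2) - S_0' * N(-d1) = 10.3500 * 0.92496443 * 0.50960287 - 11.08251560 * 0.29404281 = 1.6199

Answer: Price = 1.6199


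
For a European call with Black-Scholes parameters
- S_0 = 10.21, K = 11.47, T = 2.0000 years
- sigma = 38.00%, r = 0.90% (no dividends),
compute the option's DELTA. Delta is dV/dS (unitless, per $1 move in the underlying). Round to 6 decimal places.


Answer: Delta = 0.534131

Derivation:
d1 = 0.0856579870; d2 = -0.4517431667
phi(d1) = 0.3974813840; exp(-qT) = 1.0000000000; exp(-rT) = 0.9821610324
N(d1) = 0.5341308496
Delta = exp(-qT) * N(d1) = 1.0000000000 * 0.5341308496 = 0.534131


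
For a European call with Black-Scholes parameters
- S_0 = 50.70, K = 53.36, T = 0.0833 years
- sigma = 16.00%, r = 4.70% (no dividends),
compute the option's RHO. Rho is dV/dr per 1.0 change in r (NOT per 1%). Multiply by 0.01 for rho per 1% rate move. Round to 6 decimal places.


Answer: Rho = 0.654664

Derivation:
d1 = -0.9994665949; d2 = -1.0456453779
phi(d1) = 0.2420997929; exp(-qT) = 1.0000000000; exp(-rT) = 0.9960925540
N(d2) = 0.1478623951
Rho = K*T*exp(-rT)*N(d2) = 53.3600 * 0.0833 * 0.9960925540 * 0.1478623951 = 0.654664


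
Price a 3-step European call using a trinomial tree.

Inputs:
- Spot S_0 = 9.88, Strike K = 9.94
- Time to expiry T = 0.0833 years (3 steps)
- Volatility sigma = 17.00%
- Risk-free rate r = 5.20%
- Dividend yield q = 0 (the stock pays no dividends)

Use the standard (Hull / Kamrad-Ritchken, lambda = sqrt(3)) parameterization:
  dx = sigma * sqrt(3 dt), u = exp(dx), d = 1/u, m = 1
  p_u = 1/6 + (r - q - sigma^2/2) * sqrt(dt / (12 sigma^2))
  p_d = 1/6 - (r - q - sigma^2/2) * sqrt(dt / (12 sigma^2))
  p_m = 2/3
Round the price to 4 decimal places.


Answer: Price = V(0,0) = 0.1776

Derivation:
dt = T/N = 0.027767; dx = sigma*sqrt(3*dt) = 0.049065
u = exp(dx) = 1.050289; d = 1/u = 0.952119
p_u = 0.177292, p_m = 0.666667, p_d = 0.156042
Discount per step: exp(-r*dt) = 0.998557
Stock lattice S(k, j) with j the centered position index:
  k=0: S(0,+0) = 9.8800
  k=1: S(1,-1) = 9.4069; S(1,+0) = 9.8800; S(1,+1) = 10.3769
  k=2: S(2,-2) = 8.9565; S(2,-1) = 9.4069; S(2,+0) = 9.8800; S(2,+1) = 10.3769; S(2,+2) = 10.8987
  k=3: S(3,-3) = 8.5277; S(3,-2) = 8.9565; S(3,-1) = 9.4069; S(3,+0) = 9.8800; S(3,+1) = 10.3769; S(3,+2) = 10.8987; S(3,+3) = 11.4468
Terminal payoffs V(N, j) = max(S_T - K, 0):
  V(3,-3) = 0.000000; V(3,-2) = 0.000000; V(3,-1) = 0.000000; V(3,+0) = 0.000000; V(3,+1) = 0.436851; V(3,+2) = 0.958688; V(3,+3) = 1.506768
Backward induction: V(k, j) = exp(-r*dt) * [p_u * V(k+1, j+1) + p_m * V(k+1, j) + p_d * V(k+1, j-1)]
  V(2,-2) = exp(-r*dt) * [p_u*0.000000 + p_m*0.000000 + p_d*0.000000] = 0.000000
  V(2,-1) = exp(-r*dt) * [p_u*0.000000 + p_m*0.000000 + p_d*0.000000] = 0.000000
  V(2,+0) = exp(-r*dt) * [p_u*0.436851 + p_m*0.000000 + p_d*0.000000] = 0.077338
  V(2,+1) = exp(-r*dt) * [p_u*0.958688 + p_m*0.436851 + p_d*0.000000] = 0.460536
  V(2,+2) = exp(-r*dt) * [p_u*1.506768 + p_m*0.958688 + p_d*0.436851] = 0.973024
  V(1,-1) = exp(-r*dt) * [p_u*0.077338 + p_m*0.000000 + p_d*0.000000] = 0.013692
  V(1,+0) = exp(-r*dt) * [p_u*0.460536 + p_m*0.077338 + p_d*0.000000] = 0.133016
  V(1,+1) = exp(-r*dt) * [p_u*0.973024 + p_m*0.460536 + p_d*0.077338] = 0.490892
  V(0,+0) = exp(-r*dt) * [p_u*0.490892 + p_m*0.133016 + p_d*0.013692] = 0.177588


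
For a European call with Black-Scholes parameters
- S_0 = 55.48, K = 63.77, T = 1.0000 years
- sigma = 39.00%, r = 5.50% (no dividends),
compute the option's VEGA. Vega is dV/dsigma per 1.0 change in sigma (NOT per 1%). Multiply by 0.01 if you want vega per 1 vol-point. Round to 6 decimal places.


Answer: Vega = 22.128414

Derivation:
d1 = -0.0210519612; d2 = -0.4110519612
phi(d1) = 0.3988538876; exp(-qT) = 1.0000000000; exp(-rT) = 0.9464851480
Vega = S * exp(-qT) * phi(d1) * sqrt(T) = 55.4800 * 1.0000000000 * 0.3988538876 * 1.0000000000 = 22.128414


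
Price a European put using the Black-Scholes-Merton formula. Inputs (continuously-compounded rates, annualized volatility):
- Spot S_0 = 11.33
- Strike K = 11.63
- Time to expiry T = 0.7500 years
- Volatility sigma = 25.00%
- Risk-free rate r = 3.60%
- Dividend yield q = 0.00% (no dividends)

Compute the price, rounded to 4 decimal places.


d1 = (ln(S/K) + (r - q + 0.5*sigma^2) * T) / (sigma * sqrt(T)) = 0.11225356
d2 = d1 - sigma * sqrt(T) = -0.10425279
exp(-rT) = 0.97336124; exp(-qT) = 1.00000000
P = K * exp(-rT) * N(-d2) - S_0 * exp(-qT) * N(-d1)
N(-d1) = 0.45531118; N(-d2) = 0.54151563
P = 11.6300 * 0.97336124 * 0.54151563 - 11.3300 * 1.00000000 * 0.45531118 = 0.9714

Answer: Price = 0.9714


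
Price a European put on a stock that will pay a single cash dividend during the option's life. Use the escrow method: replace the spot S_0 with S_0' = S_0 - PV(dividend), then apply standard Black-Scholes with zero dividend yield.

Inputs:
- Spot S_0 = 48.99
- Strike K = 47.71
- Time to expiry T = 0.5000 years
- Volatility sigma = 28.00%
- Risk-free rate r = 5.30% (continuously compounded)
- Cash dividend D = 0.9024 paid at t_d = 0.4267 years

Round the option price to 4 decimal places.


PV(D) = D * exp(-r * t_d) = 0.9024 * 0.97763870 = 0.88222117
S_0' = S_0 - PV(D) = 48.9900 - 0.88222117 = 48.10777883
d1 = (ln(S_0'/K) + (r + sigma^2/2)*T) / (sigma*sqrt(T)) = 0.27477597
d2 = d1 - sigma*sqrt(T) = 0.07678607
exp(-rT) = 0.97384804
N(-d1) = 0.39174418; N(-d2) = 0.46939687
P = K * exp(-rT) * N(-d2) - S_0' * N(-d1) = 47.7100 * 0.97384804 * 0.46939687 - 48.10777883 * 0.39174418 = 2.9633

Answer: Price = 2.9633


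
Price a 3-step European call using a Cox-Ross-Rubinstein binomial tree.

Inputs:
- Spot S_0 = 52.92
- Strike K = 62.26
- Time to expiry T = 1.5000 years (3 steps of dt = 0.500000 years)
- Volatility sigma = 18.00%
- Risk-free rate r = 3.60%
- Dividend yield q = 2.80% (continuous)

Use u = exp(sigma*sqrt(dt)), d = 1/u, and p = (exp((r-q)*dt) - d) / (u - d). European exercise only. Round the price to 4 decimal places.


Answer: Price = V(0,0) = 1.6392

Derivation:
dt = T/N = 0.500000
u = exp(sigma*sqrt(dt)) = 1.135734; d = 1/u = 0.880488
p = (exp((r-q)*dt) - d) / (u - d) = 0.483926
Discount per step: exp(-r*dt) = 0.982161
Stock lattice S(k, i) with i counting down-moves:
  k=0: S(0,0) = 52.9200
  k=1: S(1,0) = 60.1030; S(1,1) = 46.5954
  k=2: S(2,0) = 68.2611; S(2,1) = 52.9200; S(2,2) = 41.0267
  k=3: S(3,0) = 77.5264; S(3,1) = 60.1030; S(3,2) = 46.5954; S(3,3) = 36.1235
Terminal payoffs V(N, i) = max(S_T - K, 0):
  V(3,0) = 15.266437; V(3,1) = 0.000000; V(3,2) = 0.000000; V(3,3) = 0.000000
Backward induction: V(k, i) = exp(-r*dt) * [p * V(k+1, i) + (1-p) * V(k+1, i+1)].
  V(2,0) = exp(-r*dt) * [p*15.266437 + (1-p)*0.000000] = 7.256029
  V(2,1) = exp(-r*dt) * [p*0.000000 + (1-p)*0.000000] = 0.000000
  V(2,2) = exp(-r*dt) * [p*0.000000 + (1-p)*0.000000] = 0.000000
  V(1,0) = exp(-r*dt) * [p*7.256029 + (1-p)*0.000000] = 3.448739
  V(1,1) = exp(-r*dt) * [p*0.000000 + (1-p)*0.000000] = 0.000000
  V(0,0) = exp(-r*dt) * [p*3.448739 + (1-p)*0.000000] = 1.639161
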